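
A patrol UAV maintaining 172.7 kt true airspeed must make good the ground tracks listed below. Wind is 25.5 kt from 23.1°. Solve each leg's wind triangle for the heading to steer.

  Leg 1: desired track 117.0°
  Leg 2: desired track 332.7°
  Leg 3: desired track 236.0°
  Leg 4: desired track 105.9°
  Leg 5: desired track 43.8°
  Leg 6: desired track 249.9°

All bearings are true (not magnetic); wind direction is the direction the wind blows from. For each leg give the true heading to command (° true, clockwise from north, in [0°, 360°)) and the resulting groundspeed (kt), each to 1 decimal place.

Leg 1: heading=108.5°, groundspeed=172.6 kt
Leg 2: heading=339.2°, groundspeed=155.3 kt
Leg 3: heading=240.6°, groundspeed=193.6 kt
Leg 4: heading=97.5°, groundspeed=167.6 kt
Leg 5: heading=40.8°, groundspeed=148.6 kt
Leg 6: heading=256.1°, groundspeed=189.2 kt

Leg 1: desired track 117.0°; wind correction -8.5° → command heading 108.5°, groundspeed 172.6 kt
Leg 2: desired track 332.7°; wind correction +6.5° → command heading 339.2°, groundspeed 155.3 kt
Leg 3: desired track 236.0°; wind correction +4.6° → command heading 240.6°, groundspeed 193.6 kt
Leg 4: desired track 105.9°; wind correction -8.4° → command heading 97.5°, groundspeed 167.6 kt
Leg 5: desired track 43.8°; wind correction -3.0° → command heading 40.8°, groundspeed 148.6 kt
Leg 6: desired track 249.9°; wind correction +6.2° → command heading 256.1°, groundspeed 189.2 kt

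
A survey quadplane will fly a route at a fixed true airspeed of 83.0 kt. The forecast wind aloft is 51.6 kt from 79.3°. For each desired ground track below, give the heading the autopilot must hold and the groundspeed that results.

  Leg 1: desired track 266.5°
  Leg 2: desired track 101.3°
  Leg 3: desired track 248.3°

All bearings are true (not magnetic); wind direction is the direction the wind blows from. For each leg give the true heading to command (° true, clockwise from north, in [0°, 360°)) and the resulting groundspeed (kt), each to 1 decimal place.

Leg 1: desired track 266.5°; wind correction +4.5° → command heading 271.0°, groundspeed 133.9 kt
Leg 2: desired track 101.3°; wind correction -13.5° → command heading 87.8°, groundspeed 32.9 kt
Leg 3: desired track 248.3°; wind correction -6.8° → command heading 241.5°, groundspeed 133.1 kt

Leg 1: heading=271.0°, groundspeed=133.9 kt
Leg 2: heading=87.8°, groundspeed=32.9 kt
Leg 3: heading=241.5°, groundspeed=133.1 kt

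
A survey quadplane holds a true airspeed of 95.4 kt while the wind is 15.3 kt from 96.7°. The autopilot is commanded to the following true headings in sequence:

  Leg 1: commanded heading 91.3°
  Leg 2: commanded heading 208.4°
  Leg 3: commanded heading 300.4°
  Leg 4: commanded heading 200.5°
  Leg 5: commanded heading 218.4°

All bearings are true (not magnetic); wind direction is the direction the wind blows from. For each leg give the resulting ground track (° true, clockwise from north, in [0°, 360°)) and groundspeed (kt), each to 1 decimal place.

Leg 1: track=90.3°, groundspeed=80.2 kt
Leg 2: track=216.4°, groundspeed=102.1 kt
Leg 3: track=297.2°, groundspeed=109.6 kt
Leg 4: track=209.0°, groundspeed=100.2 kt
Leg 5: track=225.6°, groundspeed=104.3 kt

Leg 1: heading 91.3°; drift -1.0° → track 90.3°, groundspeed 80.2 kt
Leg 2: heading 208.4°; drift +8.0° → track 216.4°, groundspeed 102.1 kt
Leg 3: heading 300.4°; drift -3.2° → track 297.2°, groundspeed 109.6 kt
Leg 4: heading 200.5°; drift +8.5° → track 209.0°, groundspeed 100.2 kt
Leg 5: heading 218.4°; drift +7.2° → track 225.6°, groundspeed 104.3 kt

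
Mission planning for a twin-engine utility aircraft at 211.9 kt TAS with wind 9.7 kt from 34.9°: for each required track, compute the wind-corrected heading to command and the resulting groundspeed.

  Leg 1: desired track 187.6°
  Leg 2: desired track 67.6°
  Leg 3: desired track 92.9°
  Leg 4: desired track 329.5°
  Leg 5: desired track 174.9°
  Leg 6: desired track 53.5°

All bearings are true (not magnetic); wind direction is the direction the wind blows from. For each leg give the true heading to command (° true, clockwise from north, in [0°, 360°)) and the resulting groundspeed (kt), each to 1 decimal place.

Leg 1: heading=186.4°, groundspeed=220.5 kt
Leg 2: heading=66.2°, groundspeed=203.7 kt
Leg 3: heading=90.7°, groundspeed=206.6 kt
Leg 4: heading=331.9°, groundspeed=207.7 kt
Leg 5: heading=173.2°, groundspeed=219.2 kt
Leg 6: heading=52.7°, groundspeed=202.7 kt

Leg 1: desired track 187.6°; wind correction -1.2° → command heading 186.4°, groundspeed 220.5 kt
Leg 2: desired track 67.6°; wind correction -1.4° → command heading 66.2°, groundspeed 203.7 kt
Leg 3: desired track 92.9°; wind correction -2.2° → command heading 90.7°, groundspeed 206.6 kt
Leg 4: desired track 329.5°; wind correction +2.4° → command heading 331.9°, groundspeed 207.7 kt
Leg 5: desired track 174.9°; wind correction -1.7° → command heading 173.2°, groundspeed 219.2 kt
Leg 6: desired track 53.5°; wind correction -0.8° → command heading 52.7°, groundspeed 202.7 kt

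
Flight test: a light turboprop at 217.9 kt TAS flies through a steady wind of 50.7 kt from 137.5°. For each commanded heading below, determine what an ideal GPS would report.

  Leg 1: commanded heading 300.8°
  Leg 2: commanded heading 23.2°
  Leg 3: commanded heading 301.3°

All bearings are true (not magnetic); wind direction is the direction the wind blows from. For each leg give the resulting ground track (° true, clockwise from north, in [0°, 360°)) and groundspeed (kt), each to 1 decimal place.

Leg 1: heading 300.8°; drift +3.1° → track 303.9°, groundspeed 266.9 kt
Leg 2: heading 23.2°; drift -11.0° → track 12.2°, groundspeed 243.2 kt
Leg 3: heading 301.3°; drift +3.0° → track 304.3°, groundspeed 267.0 kt

Leg 1: track=303.9°, groundspeed=266.9 kt
Leg 2: track=12.2°, groundspeed=243.2 kt
Leg 3: track=304.3°, groundspeed=267.0 kt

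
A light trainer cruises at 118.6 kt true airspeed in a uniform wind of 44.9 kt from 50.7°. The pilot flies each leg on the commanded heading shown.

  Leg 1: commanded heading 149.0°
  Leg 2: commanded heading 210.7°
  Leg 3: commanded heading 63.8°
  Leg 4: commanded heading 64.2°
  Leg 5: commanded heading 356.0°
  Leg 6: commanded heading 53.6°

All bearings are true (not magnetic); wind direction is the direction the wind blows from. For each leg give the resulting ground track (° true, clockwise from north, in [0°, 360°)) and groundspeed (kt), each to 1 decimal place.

Leg 1: heading 149.0°; drift +19.6° → track 168.6°, groundspeed 132.7 kt
Leg 2: heading 210.7°; drift +5.5° → track 216.2°, groundspeed 161.5 kt
Leg 3: heading 63.8°; drift +7.7° → track 71.5°, groundspeed 75.6 kt
Leg 4: heading 64.2°; drift +8.0° → track 72.2°, groundspeed 75.7 kt
Leg 5: heading 356.0°; drift -21.6° → track 334.4°, groundspeed 99.6 kt
Leg 6: heading 53.6°; drift +1.8° → track 55.4°, groundspeed 73.8 kt

Leg 1: track=168.6°, groundspeed=132.7 kt
Leg 2: track=216.2°, groundspeed=161.5 kt
Leg 3: track=71.5°, groundspeed=75.6 kt
Leg 4: track=72.2°, groundspeed=75.7 kt
Leg 5: track=334.4°, groundspeed=99.6 kt
Leg 6: track=55.4°, groundspeed=73.8 kt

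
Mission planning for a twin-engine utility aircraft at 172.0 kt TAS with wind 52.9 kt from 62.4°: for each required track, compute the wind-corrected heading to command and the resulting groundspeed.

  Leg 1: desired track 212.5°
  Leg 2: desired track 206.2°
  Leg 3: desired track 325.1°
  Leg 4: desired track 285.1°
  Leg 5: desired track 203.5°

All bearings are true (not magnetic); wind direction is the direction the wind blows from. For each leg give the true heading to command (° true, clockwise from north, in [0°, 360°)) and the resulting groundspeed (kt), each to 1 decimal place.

Leg 1: heading=203.7°, groundspeed=215.8 kt
Leg 2: heading=195.7°, groundspeed=211.8 kt
Leg 3: heading=342.9°, groundspeed=170.5 kt
Leg 4: heading=297.1°, groundspeed=207.1 kt
Leg 5: heading=192.4°, groundspeed=209.9 kt

Leg 1: desired track 212.5°; wind correction -8.8° → command heading 203.7°, groundspeed 215.8 kt
Leg 2: desired track 206.2°; wind correction -10.5° → command heading 195.7°, groundspeed 211.8 kt
Leg 3: desired track 325.1°; wind correction +17.8° → command heading 342.9°, groundspeed 170.5 kt
Leg 4: desired track 285.1°; wind correction +12.0° → command heading 297.1°, groundspeed 207.1 kt
Leg 5: desired track 203.5°; wind correction -11.1° → command heading 192.4°, groundspeed 209.9 kt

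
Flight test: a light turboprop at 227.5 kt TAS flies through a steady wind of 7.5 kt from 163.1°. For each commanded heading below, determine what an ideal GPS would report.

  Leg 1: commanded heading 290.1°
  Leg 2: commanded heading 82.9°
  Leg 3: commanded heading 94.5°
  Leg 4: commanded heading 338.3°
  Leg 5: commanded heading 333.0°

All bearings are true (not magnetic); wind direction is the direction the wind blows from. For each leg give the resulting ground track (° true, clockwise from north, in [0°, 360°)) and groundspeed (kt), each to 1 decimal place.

Leg 1: track=291.6°, groundspeed=232.1 kt
Leg 2: track=81.0°, groundspeed=226.3 kt
Leg 3: track=92.7°, groundspeed=224.9 kt
Leg 4: track=338.5°, groundspeed=235.0 kt
Leg 5: track=333.3°, groundspeed=234.9 kt

Leg 1: heading 290.1°; drift +1.5° → track 291.6°, groundspeed 232.1 kt
Leg 2: heading 82.9°; drift -1.9° → track 81.0°, groundspeed 226.3 kt
Leg 3: heading 94.5°; drift -1.8° → track 92.7°, groundspeed 224.9 kt
Leg 4: heading 338.3°; drift +0.2° → track 338.5°, groundspeed 235.0 kt
Leg 5: heading 333.0°; drift +0.3° → track 333.3°, groundspeed 234.9 kt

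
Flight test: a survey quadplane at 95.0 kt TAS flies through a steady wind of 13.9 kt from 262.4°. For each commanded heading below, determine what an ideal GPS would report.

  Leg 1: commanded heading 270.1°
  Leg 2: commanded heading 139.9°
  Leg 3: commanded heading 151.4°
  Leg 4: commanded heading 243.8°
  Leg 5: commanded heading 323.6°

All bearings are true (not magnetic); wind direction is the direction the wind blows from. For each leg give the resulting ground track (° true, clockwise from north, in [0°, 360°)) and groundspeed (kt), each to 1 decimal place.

Leg 1: heading 270.1°; drift +1.3° → track 271.4°, groundspeed 81.2 kt
Leg 2: heading 139.9°; drift -6.5° → track 133.4°, groundspeed 103.1 kt
Leg 3: heading 151.4°; drift -7.4° → track 144.0°, groundspeed 100.8 kt
Leg 4: heading 243.8°; drift -3.1° → track 240.7°, groundspeed 81.9 kt
Leg 5: heading 323.6°; drift +7.9° → track 331.5°, groundspeed 89.1 kt

Leg 1: track=271.4°, groundspeed=81.2 kt
Leg 2: track=133.4°, groundspeed=103.1 kt
Leg 3: track=144.0°, groundspeed=100.8 kt
Leg 4: track=240.7°, groundspeed=81.9 kt
Leg 5: track=331.5°, groundspeed=89.1 kt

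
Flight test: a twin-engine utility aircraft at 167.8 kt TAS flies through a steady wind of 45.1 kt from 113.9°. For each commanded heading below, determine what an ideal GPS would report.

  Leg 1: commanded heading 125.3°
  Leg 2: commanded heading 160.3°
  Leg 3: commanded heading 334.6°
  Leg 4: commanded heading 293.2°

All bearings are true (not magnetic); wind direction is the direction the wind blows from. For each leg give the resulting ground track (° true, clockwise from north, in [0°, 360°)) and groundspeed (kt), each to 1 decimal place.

Leg 1: track=129.4°, groundspeed=123.9 kt
Leg 2: track=173.7°, groundspeed=140.5 kt
Leg 3: track=326.3°, groundspeed=204.1 kt
Leg 4: track=293.3°, groundspeed=212.9 kt

Leg 1: heading 125.3°; drift +4.1° → track 129.4°, groundspeed 123.9 kt
Leg 2: heading 160.3°; drift +13.4° → track 173.7°, groundspeed 140.5 kt
Leg 3: heading 334.6°; drift -8.3° → track 326.3°, groundspeed 204.1 kt
Leg 4: heading 293.2°; drift +0.1° → track 293.3°, groundspeed 212.9 kt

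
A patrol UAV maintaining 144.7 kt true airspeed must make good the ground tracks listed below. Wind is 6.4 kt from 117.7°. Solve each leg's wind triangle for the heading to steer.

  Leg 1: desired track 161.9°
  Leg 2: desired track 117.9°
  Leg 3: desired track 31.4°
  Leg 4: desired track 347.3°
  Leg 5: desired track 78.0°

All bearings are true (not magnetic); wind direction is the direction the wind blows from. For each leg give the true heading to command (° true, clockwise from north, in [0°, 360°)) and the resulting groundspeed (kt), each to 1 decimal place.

Leg 1: desired track 161.9°; wind correction -1.8° → command heading 160.1°, groundspeed 140.0 kt
Leg 2: desired track 117.9°; wind correction +0.0° → command heading 117.9°, groundspeed 138.3 kt
Leg 3: desired track 31.4°; wind correction +2.5° → command heading 33.9°, groundspeed 144.1 kt
Leg 4: desired track 347.3°; wind correction +1.9° → command heading 349.2°, groundspeed 148.8 kt
Leg 5: desired track 78.0°; wind correction +1.6° → command heading 79.6°, groundspeed 139.7 kt

Leg 1: heading=160.1°, groundspeed=140.0 kt
Leg 2: heading=117.9°, groundspeed=138.3 kt
Leg 3: heading=33.9°, groundspeed=144.1 kt
Leg 4: heading=349.2°, groundspeed=148.8 kt
Leg 5: heading=79.6°, groundspeed=139.7 kt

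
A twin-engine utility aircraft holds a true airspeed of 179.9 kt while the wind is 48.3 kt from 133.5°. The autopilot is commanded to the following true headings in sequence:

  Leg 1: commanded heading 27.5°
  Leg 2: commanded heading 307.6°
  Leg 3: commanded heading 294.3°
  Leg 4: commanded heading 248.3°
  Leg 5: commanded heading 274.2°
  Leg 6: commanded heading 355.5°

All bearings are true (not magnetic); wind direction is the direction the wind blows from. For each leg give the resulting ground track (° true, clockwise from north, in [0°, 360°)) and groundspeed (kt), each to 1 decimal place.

Leg 1: heading 27.5°; drift -13.5° → track 14.0°, groundspeed 198.7 kt
Leg 2: heading 307.6°; drift +1.2° → track 308.8°, groundspeed 228.0 kt
Leg 3: heading 294.3°; drift +4.0° → track 298.3°, groundspeed 226.1 kt
Leg 4: heading 248.3°; drift +12.4° → track 260.7°, groundspeed 204.9 kt
Leg 5: heading 274.2°; drift +8.0° → track 282.2°, groundspeed 219.4 kt
Leg 6: heading 355.5°; drift -8.5° → track 347.0°, groundspeed 218.2 kt

Leg 1: track=14.0°, groundspeed=198.7 kt
Leg 2: track=308.8°, groundspeed=228.0 kt
Leg 3: track=298.3°, groundspeed=226.1 kt
Leg 4: track=260.7°, groundspeed=204.9 kt
Leg 5: track=282.2°, groundspeed=219.4 kt
Leg 6: track=347.0°, groundspeed=218.2 kt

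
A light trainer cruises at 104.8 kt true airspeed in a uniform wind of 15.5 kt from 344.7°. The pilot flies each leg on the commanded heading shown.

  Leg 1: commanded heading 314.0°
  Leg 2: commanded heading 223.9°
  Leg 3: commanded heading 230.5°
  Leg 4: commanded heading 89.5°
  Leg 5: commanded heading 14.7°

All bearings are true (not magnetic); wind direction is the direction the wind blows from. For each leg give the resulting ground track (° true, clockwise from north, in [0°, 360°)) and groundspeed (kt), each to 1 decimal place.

Leg 1: heading 314.0°; drift -4.9° → track 309.1°, groundspeed 91.8 kt
Leg 2: heading 223.9°; drift -6.7° → track 217.2°, groundspeed 113.5 kt
Leg 3: heading 230.5°; drift -7.2° → track 223.3°, groundspeed 112.0 kt
Leg 4: heading 89.5°; drift +7.8° → track 97.3°, groundspeed 109.8 kt
Leg 5: heading 14.7°; drift +4.8° → track 19.5°, groundspeed 91.7 kt

Leg 1: track=309.1°, groundspeed=91.8 kt
Leg 2: track=217.2°, groundspeed=113.5 kt
Leg 3: track=223.3°, groundspeed=112.0 kt
Leg 4: track=97.3°, groundspeed=109.8 kt
Leg 5: track=19.5°, groundspeed=91.7 kt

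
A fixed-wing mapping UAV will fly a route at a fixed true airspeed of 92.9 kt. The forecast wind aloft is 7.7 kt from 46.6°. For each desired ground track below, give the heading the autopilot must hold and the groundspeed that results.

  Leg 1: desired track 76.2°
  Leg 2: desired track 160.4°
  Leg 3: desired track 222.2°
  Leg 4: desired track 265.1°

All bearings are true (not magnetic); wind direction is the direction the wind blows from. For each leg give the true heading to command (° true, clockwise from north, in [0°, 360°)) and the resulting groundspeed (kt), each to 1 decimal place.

Leg 1: heading=73.9°, groundspeed=86.1 kt
Leg 2: heading=156.1°, groundspeed=95.7 kt
Leg 3: heading=221.8°, groundspeed=100.6 kt
Leg 4: heading=268.1°, groundspeed=98.8 kt

Leg 1: desired track 76.2°; wind correction -2.3° → command heading 73.9°, groundspeed 86.1 kt
Leg 2: desired track 160.4°; wind correction -4.3° → command heading 156.1°, groundspeed 95.7 kt
Leg 3: desired track 222.2°; wind correction -0.4° → command heading 221.8°, groundspeed 100.6 kt
Leg 4: desired track 265.1°; wind correction +3.0° → command heading 268.1°, groundspeed 98.8 kt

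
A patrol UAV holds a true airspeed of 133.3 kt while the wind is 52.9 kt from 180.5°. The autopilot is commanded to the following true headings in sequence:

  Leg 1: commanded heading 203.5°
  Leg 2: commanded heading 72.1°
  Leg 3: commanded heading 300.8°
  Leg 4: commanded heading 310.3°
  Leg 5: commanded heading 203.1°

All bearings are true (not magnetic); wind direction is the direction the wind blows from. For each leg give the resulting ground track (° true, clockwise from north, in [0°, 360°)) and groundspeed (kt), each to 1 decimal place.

Leg 1: heading 203.5°; drift +13.7° → track 217.2°, groundspeed 87.1 kt
Leg 2: heading 72.1°; drift -18.5° → track 53.6°, groundspeed 158.2 kt
Leg 3: heading 300.8°; drift +15.9° → track 316.7°, groundspeed 166.4 kt
Leg 4: heading 310.3°; drift +13.7° → track 324.0°, groundspeed 172.0 kt
Leg 5: heading 203.1°; drift +13.5° → track 216.6°, groundspeed 86.9 kt

Leg 1: track=217.2°, groundspeed=87.1 kt
Leg 2: track=53.6°, groundspeed=158.2 kt
Leg 3: track=316.7°, groundspeed=166.4 kt
Leg 4: track=324.0°, groundspeed=172.0 kt
Leg 5: track=216.6°, groundspeed=86.9 kt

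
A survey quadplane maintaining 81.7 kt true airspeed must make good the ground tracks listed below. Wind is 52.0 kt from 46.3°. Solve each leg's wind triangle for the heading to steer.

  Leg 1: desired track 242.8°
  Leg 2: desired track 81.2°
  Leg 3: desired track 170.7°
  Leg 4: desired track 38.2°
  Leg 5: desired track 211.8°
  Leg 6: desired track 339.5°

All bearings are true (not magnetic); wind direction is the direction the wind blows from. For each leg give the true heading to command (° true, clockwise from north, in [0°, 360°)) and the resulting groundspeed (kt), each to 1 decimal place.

Leg 1: desired track 242.8°; wind correction +10.4° → command heading 253.2°, groundspeed 130.2 kt
Leg 2: desired track 81.2°; wind correction -21.4° → command heading 59.8°, groundspeed 33.4 kt
Leg 3: desired track 170.7°; wind correction -31.7° → command heading 139.0°, groundspeed 98.9 kt
Leg 4: desired track 38.2°; wind correction +5.1° → command heading 43.3°, groundspeed 29.9 kt
Leg 5: desired track 211.8°; wind correction -9.2° → command heading 202.6°, groundspeed 131.0 kt
Leg 6: desired track 339.5°; wind correction +35.8° → command heading 15.3°, groundspeed 45.8 kt

Leg 1: heading=253.2°, groundspeed=130.2 kt
Leg 2: heading=59.8°, groundspeed=33.4 kt
Leg 3: heading=139.0°, groundspeed=98.9 kt
Leg 4: heading=43.3°, groundspeed=29.9 kt
Leg 5: heading=202.6°, groundspeed=131.0 kt
Leg 6: heading=15.3°, groundspeed=45.8 kt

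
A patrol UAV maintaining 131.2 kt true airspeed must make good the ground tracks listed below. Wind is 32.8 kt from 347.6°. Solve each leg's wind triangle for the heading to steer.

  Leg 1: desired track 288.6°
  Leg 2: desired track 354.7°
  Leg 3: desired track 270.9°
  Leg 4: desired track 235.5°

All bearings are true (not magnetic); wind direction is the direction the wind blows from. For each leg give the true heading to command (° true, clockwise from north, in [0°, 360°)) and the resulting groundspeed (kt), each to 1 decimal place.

Leg 1: desired track 288.6°; wind correction +12.4° → command heading 301.0°, groundspeed 111.3 kt
Leg 2: desired track 354.7°; wind correction -1.8° → command heading 352.9°, groundspeed 98.6 kt
Leg 3: desired track 270.9°; wind correction +14.1° → command heading 285.0°, groundspeed 119.7 kt
Leg 4: desired track 235.5°; wind correction +13.4° → command heading 248.9°, groundspeed 140.0 kt

Leg 1: heading=301.0°, groundspeed=111.3 kt
Leg 2: heading=352.9°, groundspeed=98.6 kt
Leg 3: heading=285.0°, groundspeed=119.7 kt
Leg 4: heading=248.9°, groundspeed=140.0 kt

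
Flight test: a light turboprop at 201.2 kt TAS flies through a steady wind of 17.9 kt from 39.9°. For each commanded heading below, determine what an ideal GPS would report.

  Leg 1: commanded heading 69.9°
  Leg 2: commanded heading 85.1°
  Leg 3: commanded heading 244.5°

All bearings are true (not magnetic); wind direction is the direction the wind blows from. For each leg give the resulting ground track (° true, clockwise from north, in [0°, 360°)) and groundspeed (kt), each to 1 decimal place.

Leg 1: heading 69.9°; drift +2.8° → track 72.7°, groundspeed 185.9 kt
Leg 2: heading 85.1°; drift +3.9° → track 89.0°, groundspeed 189.0 kt
Leg 3: heading 244.5°; drift -2.0° → track 242.5°, groundspeed 217.6 kt

Leg 1: track=72.7°, groundspeed=185.9 kt
Leg 2: track=89.0°, groundspeed=189.0 kt
Leg 3: track=242.5°, groundspeed=217.6 kt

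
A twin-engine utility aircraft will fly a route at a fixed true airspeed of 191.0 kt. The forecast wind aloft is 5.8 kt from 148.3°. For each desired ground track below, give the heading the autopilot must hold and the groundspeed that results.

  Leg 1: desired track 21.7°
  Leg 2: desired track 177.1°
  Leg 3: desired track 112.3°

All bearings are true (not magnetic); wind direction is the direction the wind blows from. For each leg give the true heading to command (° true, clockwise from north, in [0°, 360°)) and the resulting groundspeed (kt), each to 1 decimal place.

Leg 1: heading=23.1°, groundspeed=194.4 kt
Leg 2: heading=176.3°, groundspeed=185.9 kt
Leg 3: heading=113.3°, groundspeed=186.3 kt

Leg 1: desired track 21.7°; wind correction +1.4° → command heading 23.1°, groundspeed 194.4 kt
Leg 2: desired track 177.1°; wind correction -0.8° → command heading 176.3°, groundspeed 185.9 kt
Leg 3: desired track 112.3°; wind correction +1.0° → command heading 113.3°, groundspeed 186.3 kt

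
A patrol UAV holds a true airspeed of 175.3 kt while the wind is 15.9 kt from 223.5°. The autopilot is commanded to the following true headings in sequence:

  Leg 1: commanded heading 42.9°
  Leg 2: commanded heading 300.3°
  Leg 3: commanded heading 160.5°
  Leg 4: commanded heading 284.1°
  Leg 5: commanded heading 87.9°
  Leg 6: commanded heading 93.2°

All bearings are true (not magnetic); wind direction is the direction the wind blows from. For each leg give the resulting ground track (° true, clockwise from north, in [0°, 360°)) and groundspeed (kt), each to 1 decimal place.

Leg 1: track=42.9°, groundspeed=191.2 kt
Leg 2: track=305.5°, groundspeed=172.4 kt
Leg 3: track=155.7°, groundspeed=168.7 kt
Leg 4: track=288.8°, groundspeed=168.1 kt
Leg 5: track=84.5°, groundspeed=187.0 kt
Leg 6: track=89.5°, groundspeed=186.0 kt

Leg 1: heading 42.9°; drift +0.0° → track 42.9°, groundspeed 191.2 kt
Leg 2: heading 300.3°; drift +5.2° → track 305.5°, groundspeed 172.4 kt
Leg 3: heading 160.5°; drift -4.8° → track 155.7°, groundspeed 168.7 kt
Leg 4: heading 284.1°; drift +4.7° → track 288.8°, groundspeed 168.1 kt
Leg 5: heading 87.9°; drift -3.4° → track 84.5°, groundspeed 187.0 kt
Leg 6: heading 93.2°; drift -3.7° → track 89.5°, groundspeed 186.0 kt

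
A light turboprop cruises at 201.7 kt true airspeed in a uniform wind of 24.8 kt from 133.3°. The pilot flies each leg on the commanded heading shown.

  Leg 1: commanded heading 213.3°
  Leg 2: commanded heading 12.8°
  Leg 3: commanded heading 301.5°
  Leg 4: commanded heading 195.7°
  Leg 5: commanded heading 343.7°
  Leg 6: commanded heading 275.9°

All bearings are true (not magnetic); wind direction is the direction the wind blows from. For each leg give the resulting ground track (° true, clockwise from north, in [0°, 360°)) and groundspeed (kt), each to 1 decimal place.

Leg 1: heading 213.3°; drift +7.1° → track 220.4°, groundspeed 198.9 kt
Leg 2: heading 12.8°; drift -5.7° → track 7.1°, groundspeed 215.3 kt
Leg 3: heading 301.5°; drift +1.3° → track 302.8°, groundspeed 226.0 kt
Leg 4: heading 195.7°; drift +6.6° → track 202.3°, groundspeed 191.5 kt
Leg 5: heading 343.7°; drift -3.2° → track 340.5°, groundspeed 223.4 kt
Leg 6: heading 275.9°; drift +3.9° → track 279.8°, groundspeed 221.9 kt

Leg 1: track=220.4°, groundspeed=198.9 kt
Leg 2: track=7.1°, groundspeed=215.3 kt
Leg 3: track=302.8°, groundspeed=226.0 kt
Leg 4: track=202.3°, groundspeed=191.5 kt
Leg 5: track=340.5°, groundspeed=223.4 kt
Leg 6: track=279.8°, groundspeed=221.9 kt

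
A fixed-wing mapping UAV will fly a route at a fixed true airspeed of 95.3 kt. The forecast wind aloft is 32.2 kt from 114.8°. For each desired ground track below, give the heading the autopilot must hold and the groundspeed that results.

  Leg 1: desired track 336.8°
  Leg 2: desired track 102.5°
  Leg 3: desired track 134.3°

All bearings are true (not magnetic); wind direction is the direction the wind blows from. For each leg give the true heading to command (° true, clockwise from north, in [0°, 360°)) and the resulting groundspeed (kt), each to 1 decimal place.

Leg 1: heading=349.9°, groundspeed=116.8 kt
Leg 2: heading=106.6°, groundspeed=63.6 kt
Leg 3: heading=127.8°, groundspeed=64.3 kt

Leg 1: desired track 336.8°; wind correction +13.1° → command heading 349.9°, groundspeed 116.8 kt
Leg 2: desired track 102.5°; wind correction +4.1° → command heading 106.6°, groundspeed 63.6 kt
Leg 3: desired track 134.3°; wind correction -6.5° → command heading 127.8°, groundspeed 64.3 kt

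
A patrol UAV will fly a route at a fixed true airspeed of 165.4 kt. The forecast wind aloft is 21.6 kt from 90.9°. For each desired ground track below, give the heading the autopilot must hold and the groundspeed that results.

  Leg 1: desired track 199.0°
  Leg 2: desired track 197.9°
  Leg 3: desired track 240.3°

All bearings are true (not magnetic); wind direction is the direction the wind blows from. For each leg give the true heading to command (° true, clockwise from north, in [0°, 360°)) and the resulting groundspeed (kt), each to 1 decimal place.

Leg 1: heading=191.9°, groundspeed=170.8 kt
Leg 2: heading=190.7°, groundspeed=170.4 kt
Leg 3: heading=236.5°, groundspeed=183.6 kt

Leg 1: desired track 199.0°; wind correction -7.1° → command heading 191.9°, groundspeed 170.8 kt
Leg 2: desired track 197.9°; wind correction -7.2° → command heading 190.7°, groundspeed 170.4 kt
Leg 3: desired track 240.3°; wind correction -3.8° → command heading 236.5°, groundspeed 183.6 kt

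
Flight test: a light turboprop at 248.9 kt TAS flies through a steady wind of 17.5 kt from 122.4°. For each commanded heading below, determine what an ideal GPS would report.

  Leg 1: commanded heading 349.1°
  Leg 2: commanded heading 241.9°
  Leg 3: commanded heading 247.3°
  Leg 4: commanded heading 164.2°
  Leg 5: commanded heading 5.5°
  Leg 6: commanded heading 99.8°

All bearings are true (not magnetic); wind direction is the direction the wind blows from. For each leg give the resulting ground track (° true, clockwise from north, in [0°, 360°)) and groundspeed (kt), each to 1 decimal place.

Leg 1: heading 349.1°; drift -2.8° → track 346.3°, groundspeed 261.2 kt
Leg 2: heading 241.9°; drift +3.4° → track 245.3°, groundspeed 258.0 kt
Leg 3: heading 247.3°; drift +3.2° → track 250.5°, groundspeed 259.3 kt
Leg 4: heading 164.2°; drift +2.8° → track 167.0°, groundspeed 236.1 kt
Leg 5: heading 5.5°; drift -3.5° → track 2.0°, groundspeed 257.3 kt
Leg 6: heading 99.8°; drift -1.7° → track 98.1°, groundspeed 232.8 kt

Leg 1: track=346.3°, groundspeed=261.2 kt
Leg 2: track=245.3°, groundspeed=258.0 kt
Leg 3: track=250.5°, groundspeed=259.3 kt
Leg 4: track=167.0°, groundspeed=236.1 kt
Leg 5: track=2.0°, groundspeed=257.3 kt
Leg 6: track=98.1°, groundspeed=232.8 kt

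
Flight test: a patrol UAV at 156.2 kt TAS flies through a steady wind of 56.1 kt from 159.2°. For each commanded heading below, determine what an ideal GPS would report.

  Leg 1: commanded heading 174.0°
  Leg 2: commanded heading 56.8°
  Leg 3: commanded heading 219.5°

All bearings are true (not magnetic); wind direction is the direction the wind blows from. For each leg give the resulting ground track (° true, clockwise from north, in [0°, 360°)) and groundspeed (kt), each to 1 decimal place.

Leg 1: track=182.0°, groundspeed=103.0 kt
Leg 2: track=38.8°, groundspeed=176.9 kt
Leg 3: track=240.3°, groundspeed=137.3 kt

Leg 1: heading 174.0°; drift +8.0° → track 182.0°, groundspeed 103.0 kt
Leg 2: heading 56.8°; drift -18.0° → track 38.8°, groundspeed 176.9 kt
Leg 3: heading 219.5°; drift +20.8° → track 240.3°, groundspeed 137.3 kt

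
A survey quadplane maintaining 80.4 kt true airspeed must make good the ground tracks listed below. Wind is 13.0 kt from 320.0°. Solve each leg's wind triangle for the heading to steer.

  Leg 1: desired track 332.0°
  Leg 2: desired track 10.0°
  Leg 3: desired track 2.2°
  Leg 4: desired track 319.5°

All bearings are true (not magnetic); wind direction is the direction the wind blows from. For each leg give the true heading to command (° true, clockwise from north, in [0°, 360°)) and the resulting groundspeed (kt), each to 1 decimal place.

Leg 1: desired track 332.0°; wind correction -1.9° → command heading 330.1°, groundspeed 67.6 kt
Leg 2: desired track 10.0°; wind correction -7.1° → command heading 2.9°, groundspeed 71.4 kt
Leg 3: desired track 2.2°; wind correction -6.2° → command heading 356.0°, groundspeed 70.3 kt
Leg 4: desired track 319.5°; wind correction +0.1° → command heading 319.6°, groundspeed 67.4 kt

Leg 1: heading=330.1°, groundspeed=67.6 kt
Leg 2: heading=2.9°, groundspeed=71.4 kt
Leg 3: heading=356.0°, groundspeed=70.3 kt
Leg 4: heading=319.6°, groundspeed=67.4 kt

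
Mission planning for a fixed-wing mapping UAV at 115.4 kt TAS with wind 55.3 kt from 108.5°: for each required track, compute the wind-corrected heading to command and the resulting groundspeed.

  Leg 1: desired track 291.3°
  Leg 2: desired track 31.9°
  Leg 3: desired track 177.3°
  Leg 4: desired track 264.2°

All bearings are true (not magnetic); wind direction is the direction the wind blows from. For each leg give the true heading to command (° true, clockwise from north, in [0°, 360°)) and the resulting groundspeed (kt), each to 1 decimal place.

Leg 1: desired track 291.3°; wind correction +1.3° → command heading 292.6°, groundspeed 170.6 kt
Leg 2: desired track 31.9°; wind correction +27.8° → command heading 59.7°, groundspeed 89.3 kt
Leg 3: desired track 177.3°; wind correction -26.5° → command heading 150.8°, groundspeed 83.2 kt
Leg 4: desired track 264.2°; wind correction -11.4° → command heading 252.8°, groundspeed 163.5 kt

Leg 1: heading=292.6°, groundspeed=170.6 kt
Leg 2: heading=59.7°, groundspeed=89.3 kt
Leg 3: heading=150.8°, groundspeed=83.2 kt
Leg 4: heading=252.8°, groundspeed=163.5 kt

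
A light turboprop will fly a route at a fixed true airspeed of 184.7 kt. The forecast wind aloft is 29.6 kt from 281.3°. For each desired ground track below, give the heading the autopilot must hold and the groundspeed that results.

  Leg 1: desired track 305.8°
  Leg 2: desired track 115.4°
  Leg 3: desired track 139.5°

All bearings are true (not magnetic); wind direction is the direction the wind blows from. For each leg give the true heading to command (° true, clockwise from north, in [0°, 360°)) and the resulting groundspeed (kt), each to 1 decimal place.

Leg 1: desired track 305.8°; wind correction -3.8° → command heading 302.0°, groundspeed 157.4 kt
Leg 2: desired track 115.4°; wind correction +2.2° → command heading 117.6°, groundspeed 213.3 kt
Leg 3: desired track 139.5°; wind correction +5.7° → command heading 145.2°, groundspeed 207.1 kt

Leg 1: heading=302.0°, groundspeed=157.4 kt
Leg 2: heading=117.6°, groundspeed=213.3 kt
Leg 3: heading=145.2°, groundspeed=207.1 kt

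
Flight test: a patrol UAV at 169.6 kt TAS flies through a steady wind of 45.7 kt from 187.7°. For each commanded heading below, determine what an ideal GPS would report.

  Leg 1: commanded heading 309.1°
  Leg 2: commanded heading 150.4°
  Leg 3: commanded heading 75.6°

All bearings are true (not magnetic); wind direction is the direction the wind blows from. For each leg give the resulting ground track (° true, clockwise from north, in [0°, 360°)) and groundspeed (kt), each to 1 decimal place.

Leg 1: heading 309.1°; drift +11.4° → track 320.5°, groundspeed 197.3 kt
Leg 2: heading 150.4°; drift -11.7° → track 138.7°, groundspeed 136.1 kt
Leg 3: heading 75.6°; drift -12.8° → track 62.8°, groundspeed 191.5 kt

Leg 1: track=320.5°, groundspeed=197.3 kt
Leg 2: track=138.7°, groundspeed=136.1 kt
Leg 3: track=62.8°, groundspeed=191.5 kt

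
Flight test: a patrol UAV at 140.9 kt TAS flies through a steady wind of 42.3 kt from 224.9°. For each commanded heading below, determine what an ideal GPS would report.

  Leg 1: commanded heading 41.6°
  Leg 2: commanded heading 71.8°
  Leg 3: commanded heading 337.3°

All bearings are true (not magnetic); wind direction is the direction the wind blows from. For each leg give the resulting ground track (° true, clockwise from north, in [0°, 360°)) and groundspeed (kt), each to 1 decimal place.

Leg 1: track=42.4°, groundspeed=183.1 kt
Leg 2: track=65.7°, groundspeed=179.6 kt
Leg 3: track=351.3°, groundspeed=161.8 kt

Leg 1: heading 41.6°; drift +0.8° → track 42.4°, groundspeed 183.1 kt
Leg 2: heading 71.8°; drift -6.1° → track 65.7°, groundspeed 179.6 kt
Leg 3: heading 337.3°; drift +14.0° → track 351.3°, groundspeed 161.8 kt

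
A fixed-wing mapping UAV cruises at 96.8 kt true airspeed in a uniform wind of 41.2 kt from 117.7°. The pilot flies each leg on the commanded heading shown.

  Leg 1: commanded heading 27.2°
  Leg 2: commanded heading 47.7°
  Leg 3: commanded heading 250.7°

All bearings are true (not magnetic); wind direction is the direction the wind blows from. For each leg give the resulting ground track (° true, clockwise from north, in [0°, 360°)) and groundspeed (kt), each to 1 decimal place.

Leg 1: heading 27.2°; drift -23.0° → track 4.2°, groundspeed 105.5 kt
Leg 2: heading 47.7°; drift -25.1° → track 22.6°, groundspeed 91.3 kt
Leg 3: heading 250.7°; drift +13.6° → track 264.3°, groundspeed 128.5 kt

Leg 1: track=4.2°, groundspeed=105.5 kt
Leg 2: track=22.6°, groundspeed=91.3 kt
Leg 3: track=264.3°, groundspeed=128.5 kt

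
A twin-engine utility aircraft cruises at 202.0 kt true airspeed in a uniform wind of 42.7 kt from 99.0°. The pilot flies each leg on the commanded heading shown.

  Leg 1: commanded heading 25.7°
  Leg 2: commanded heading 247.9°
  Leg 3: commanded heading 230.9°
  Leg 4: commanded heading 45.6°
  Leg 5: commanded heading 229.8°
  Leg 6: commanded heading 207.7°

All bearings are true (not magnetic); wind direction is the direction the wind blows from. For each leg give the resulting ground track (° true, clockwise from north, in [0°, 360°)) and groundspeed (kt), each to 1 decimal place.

Leg 1: track=13.5°, groundspeed=194.1 kt
Leg 2: track=253.2°, groundspeed=239.6 kt
Leg 3: track=238.8°, groundspeed=232.7 kt
Leg 4: track=34.6°, groundspeed=179.8 kt
Leg 5: track=237.8°, groundspeed=232.2 kt
Leg 6: track=218.3°, groundspeed=219.4 kt

Leg 1: heading 25.7°; drift -12.2° → track 13.5°, groundspeed 194.1 kt
Leg 2: heading 247.9°; drift +5.3° → track 253.2°, groundspeed 239.6 kt
Leg 3: heading 230.9°; drift +7.9° → track 238.8°, groundspeed 232.7 kt
Leg 4: heading 45.6°; drift -11.0° → track 34.6°, groundspeed 179.8 kt
Leg 5: heading 229.8°; drift +8.0° → track 237.8°, groundspeed 232.2 kt
Leg 6: heading 207.7°; drift +10.6° → track 218.3°, groundspeed 219.4 kt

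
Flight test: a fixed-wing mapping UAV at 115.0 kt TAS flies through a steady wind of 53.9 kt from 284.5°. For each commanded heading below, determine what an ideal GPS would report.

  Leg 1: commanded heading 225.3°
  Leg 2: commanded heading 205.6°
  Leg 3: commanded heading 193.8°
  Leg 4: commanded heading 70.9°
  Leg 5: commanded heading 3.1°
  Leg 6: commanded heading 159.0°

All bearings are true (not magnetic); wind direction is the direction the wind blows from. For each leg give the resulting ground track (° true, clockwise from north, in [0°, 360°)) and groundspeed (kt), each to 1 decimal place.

Leg 1: track=197.4°, groundspeed=98.9 kt
Leg 2: track=178.8°, groundspeed=117.2 kt
Leg 3: track=168.8°, groundspeed=127.6 kt
Leg 4: track=81.5°, groundspeed=162.7 kt
Leg 5: track=30.0°, groundspeed=117.0 kt
Leg 6: track=142.3°, groundspeed=152.7 kt

Leg 1: heading 225.3°; drift -27.9° → track 197.4°, groundspeed 98.9 kt
Leg 2: heading 205.6°; drift -26.8° → track 178.8°, groundspeed 117.2 kt
Leg 3: heading 193.8°; drift -25.0° → track 168.8°, groundspeed 127.6 kt
Leg 4: heading 70.9°; drift +10.6° → track 81.5°, groundspeed 162.7 kt
Leg 5: heading 3.1°; drift +26.9° → track 30.0°, groundspeed 117.0 kt
Leg 6: heading 159.0°; drift -16.7° → track 142.3°, groundspeed 152.7 kt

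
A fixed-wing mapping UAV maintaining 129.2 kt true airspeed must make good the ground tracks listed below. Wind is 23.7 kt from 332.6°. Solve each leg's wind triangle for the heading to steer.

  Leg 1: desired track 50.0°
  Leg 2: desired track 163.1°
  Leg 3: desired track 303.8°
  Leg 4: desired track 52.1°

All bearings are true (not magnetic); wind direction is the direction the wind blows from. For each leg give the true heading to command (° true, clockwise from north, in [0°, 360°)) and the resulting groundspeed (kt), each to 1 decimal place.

Leg 1: heading=39.7°, groundspeed=121.9 kt
Leg 2: heading=165.0°, groundspeed=152.4 kt
Leg 3: heading=308.9°, groundspeed=107.9 kt
Leg 4: heading=41.7°, groundspeed=122.8 kt

Leg 1: desired track 50.0°; wind correction -10.3° → command heading 39.7°, groundspeed 121.9 kt
Leg 2: desired track 163.1°; wind correction +1.9° → command heading 165.0°, groundspeed 152.4 kt
Leg 3: desired track 303.8°; wind correction +5.1° → command heading 308.9°, groundspeed 107.9 kt
Leg 4: desired track 52.1°; wind correction -10.4° → command heading 41.7°, groundspeed 122.8 kt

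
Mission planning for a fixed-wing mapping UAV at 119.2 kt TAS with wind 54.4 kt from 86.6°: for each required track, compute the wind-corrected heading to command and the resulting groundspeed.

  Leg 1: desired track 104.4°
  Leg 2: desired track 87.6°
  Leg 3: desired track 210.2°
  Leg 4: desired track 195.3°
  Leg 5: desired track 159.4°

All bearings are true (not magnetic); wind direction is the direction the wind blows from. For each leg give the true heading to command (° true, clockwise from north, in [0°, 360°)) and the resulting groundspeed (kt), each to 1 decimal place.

Leg 1: desired track 104.4°; wind correction -8.0° → command heading 96.4°, groundspeed 66.2 kt
Leg 2: desired track 87.6°; wind correction -0.5° → command heading 87.1°, groundspeed 64.8 kt
Leg 3: desired track 210.2°; wind correction -22.3° → command heading 187.9°, groundspeed 140.4 kt
Leg 4: desired track 195.3°; wind correction -25.6° → command heading 169.7°, groundspeed 124.9 kt
Leg 5: desired track 159.4°; wind correction -25.8° → command heading 133.6°, groundspeed 91.2 kt

Leg 1: heading=96.4°, groundspeed=66.2 kt
Leg 2: heading=87.1°, groundspeed=64.8 kt
Leg 3: heading=187.9°, groundspeed=140.4 kt
Leg 4: heading=169.7°, groundspeed=124.9 kt
Leg 5: heading=133.6°, groundspeed=91.2 kt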